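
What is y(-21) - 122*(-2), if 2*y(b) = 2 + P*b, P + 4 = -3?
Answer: 637/2 ≈ 318.50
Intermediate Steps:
P = -7 (P = -4 - 3 = -7)
y(b) = 1 - 7*b/2 (y(b) = (2 - 7*b)/2 = 1 - 7*b/2)
y(-21) - 122*(-2) = (1 - 7/2*(-21)) - 122*(-2) = (1 + 147/2) + 244 = 149/2 + 244 = 637/2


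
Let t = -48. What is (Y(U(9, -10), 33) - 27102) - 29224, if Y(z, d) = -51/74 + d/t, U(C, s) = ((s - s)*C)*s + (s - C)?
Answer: -33345807/592 ≈ -56327.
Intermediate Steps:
U(C, s) = s - C (U(C, s) = (0*C)*s + (s - C) = 0*s + (s - C) = 0 + (s - C) = s - C)
Y(z, d) = -51/74 - d/48 (Y(z, d) = -51/74 + d/(-48) = -51*1/74 + d*(-1/48) = -51/74 - d/48)
(Y(U(9, -10), 33) - 27102) - 29224 = ((-51/74 - 1/48*33) - 27102) - 29224 = ((-51/74 - 11/16) - 27102) - 29224 = (-815/592 - 27102) - 29224 = -16045199/592 - 29224 = -33345807/592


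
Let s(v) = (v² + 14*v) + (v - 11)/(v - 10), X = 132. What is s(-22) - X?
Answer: 1441/32 ≈ 45.031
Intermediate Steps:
s(v) = v² + 14*v + (-11 + v)/(-10 + v) (s(v) = (v² + 14*v) + (-11 + v)/(-10 + v) = v² + 14*v + (-11 + v)/(-10 + v))
s(-22) - X = (-11 + (-22)³ - 139*(-22) + 4*(-22)²)/(-10 - 22) - 1*132 = (-11 - 10648 + 3058 + 4*484)/(-32) - 132 = -(-11 - 10648 + 3058 + 1936)/32 - 132 = -1/32*(-5665) - 132 = 5665/32 - 132 = 1441/32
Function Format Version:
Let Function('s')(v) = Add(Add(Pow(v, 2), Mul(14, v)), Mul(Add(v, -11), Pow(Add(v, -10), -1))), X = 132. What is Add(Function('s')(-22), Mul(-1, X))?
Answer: Rational(1441, 32) ≈ 45.031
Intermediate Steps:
Function('s')(v) = Add(Pow(v, 2), Mul(14, v), Mul(Pow(Add(-10, v), -1), Add(-11, v))) (Function('s')(v) = Add(Add(Pow(v, 2), Mul(14, v)), Mul(Add(-11, v), Pow(Add(-10, v), -1))) = Add(Add(Pow(v, 2), Mul(14, v)), Mul(Pow(Add(-10, v), -1), Add(-11, v))) = Add(Pow(v, 2), Mul(14, v), Mul(Pow(Add(-10, v), -1), Add(-11, v))))
Add(Function('s')(-22), Mul(-1, X)) = Add(Mul(Pow(Add(-10, -22), -1), Add(-11, Pow(-22, 3), Mul(-139, -22), Mul(4, Pow(-22, 2)))), Mul(-1, 132)) = Add(Mul(Pow(-32, -1), Add(-11, -10648, 3058, Mul(4, 484))), -132) = Add(Mul(Rational(-1, 32), Add(-11, -10648, 3058, 1936)), -132) = Add(Mul(Rational(-1, 32), -5665), -132) = Add(Rational(5665, 32), -132) = Rational(1441, 32)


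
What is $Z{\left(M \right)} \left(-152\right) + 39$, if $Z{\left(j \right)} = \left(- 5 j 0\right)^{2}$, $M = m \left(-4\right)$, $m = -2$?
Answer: $39$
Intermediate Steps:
$M = 8$ ($M = \left(-2\right) \left(-4\right) = 8$)
$Z{\left(j \right)} = 0$ ($Z{\left(j \right)} = 0^{2} = 0$)
$Z{\left(M \right)} \left(-152\right) + 39 = 0 \left(-152\right) + 39 = 0 + 39 = 39$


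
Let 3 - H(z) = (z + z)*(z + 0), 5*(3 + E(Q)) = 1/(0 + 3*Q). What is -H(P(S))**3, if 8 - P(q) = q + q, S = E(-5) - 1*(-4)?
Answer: 60113286952829837/177978515625 ≈ 3.3776e+5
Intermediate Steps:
E(Q) = -3 + 1/(15*Q) (E(Q) = -3 + 1/(5*(0 + 3*Q)) = -3 + 1/(5*((3*Q))) = -3 + (1/(3*Q))/5 = -3 + 1/(15*Q))
S = 74/75 (S = (-3 + (1/15)/(-5)) - 1*(-4) = (-3 + (1/15)*(-1/5)) + 4 = (-3 - 1/75) + 4 = -226/75 + 4 = 74/75 ≈ 0.98667)
P(q) = 8 - 2*q (P(q) = 8 - (q + q) = 8 - 2*q)
H(z) = 3 - 2*z**2 (H(z) = 3 - (z + z)*(z + 0) = 3 - 2*z*z = 3 - 2*z**2)
-H(P(S))**3 = -(3 - 2*(8 - 2*74/75)**2)**3 = -(3 - 2*(8 - 148/75)**2)**3 = -(3 - 2*(452/75)**2)**3 = -(3 - 2*204304/5625)**3 = -(3 - 408608/5625)**3 = -(-391733/5625)**3 = -1*(-60113286952829837/177978515625) = 60113286952829837/177978515625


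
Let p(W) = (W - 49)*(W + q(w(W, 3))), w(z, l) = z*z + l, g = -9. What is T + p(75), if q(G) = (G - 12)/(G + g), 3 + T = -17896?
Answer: -29823805/1873 ≈ -15923.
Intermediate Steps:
T = -17899 (T = -3 - 17896 = -17899)
w(z, l) = l + z² (w(z, l) = z² + l = l + z²)
q(G) = (-12 + G)/(-9 + G) (q(G) = (G - 12)/(G - 9) = (-12 + G)/(-9 + G))
p(W) = (-49 + W)*(W + (-9 + W²)/(-6 + W²)) (p(W) = (W - 49)*(W + (-12 + (3 + W²))/(-9 + (3 + W²))) = (-49 + W)*(W + (-9 + W²)/(-6 + W²)))
T + p(75) = -17899 + (441 + 75⁴ - 55*75² - 48*75³ + 285*75)/(-6 + 75²) = -17899 + (441 + 31640625 - 55*5625 - 48*421875 + 21375)/(-6 + 5625) = -17899 + (441 + 31640625 - 309375 - 20250000 + 21375)/5619 = -17899 + (1/5619)*11103066 = -17899 + 3701022/1873 = -29823805/1873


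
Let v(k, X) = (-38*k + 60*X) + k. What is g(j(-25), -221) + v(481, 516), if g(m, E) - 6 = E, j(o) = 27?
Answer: 12948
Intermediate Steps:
v(k, X) = -37*k + 60*X
g(m, E) = 6 + E
g(j(-25), -221) + v(481, 516) = (6 - 221) + (-37*481 + 60*516) = -215 + (-17797 + 30960) = -215 + 13163 = 12948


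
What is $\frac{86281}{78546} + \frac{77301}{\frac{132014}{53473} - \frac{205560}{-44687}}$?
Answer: $\frac{279039197681011192}{25514187051729} \approx 10937.0$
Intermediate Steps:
$\frac{86281}{78546} + \frac{77301}{\frac{132014}{53473} - \frac{205560}{-44687}} = 86281 \cdot \frac{1}{78546} + \frac{77301}{132014 \cdot \frac{1}{53473} - - \frac{205560}{44687}} = \frac{6637}{6042} + \frac{77301}{\frac{132014}{53473} + \frac{205560}{44687}} = \frac{6637}{6042} + \frac{77301}{\frac{16891219498}{2389547951}} = \frac{6637}{6042} + 77301 \cdot \frac{2389547951}{16891219498} = \frac{6637}{6042} + \frac{184714446160251}{16891219498} = \frac{279039197681011192}{25514187051729}$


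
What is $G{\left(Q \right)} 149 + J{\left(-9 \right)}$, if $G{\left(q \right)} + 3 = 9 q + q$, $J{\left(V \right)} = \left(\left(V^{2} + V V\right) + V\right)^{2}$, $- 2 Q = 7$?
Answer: $17747$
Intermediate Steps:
$Q = - \frac{7}{2}$ ($Q = \left(- \frac{1}{2}\right) 7 = - \frac{7}{2} \approx -3.5$)
$J{\left(V \right)} = \left(V + 2 V^{2}\right)^{2}$ ($J{\left(V \right)} = \left(\left(V^{2} + V^{2}\right) + V\right)^{2} = \left(2 V^{2} + V\right)^{2} = \left(V + 2 V^{2}\right)^{2}$)
$G{\left(q \right)} = -3 + 10 q$ ($G{\left(q \right)} = -3 + \left(9 q + q\right) = -3 + 10 q$)
$G{\left(Q \right)} 149 + J{\left(-9 \right)} = \left(-3 + 10 \left(- \frac{7}{2}\right)\right) 149 + \left(-9\right)^{2} \left(1 + 2 \left(-9\right)\right)^{2} = \left(-3 - 35\right) 149 + 81 \left(1 - 18\right)^{2} = \left(-38\right) 149 + 81 \left(-17\right)^{2} = -5662 + 81 \cdot 289 = -5662 + 23409 = 17747$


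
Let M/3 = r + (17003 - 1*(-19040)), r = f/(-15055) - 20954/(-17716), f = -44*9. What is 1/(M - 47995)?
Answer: 133357190/8019784980469 ≈ 1.6629e-5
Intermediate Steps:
f = -396
r = 161239003/133357190 (r = -396/(-15055) - 20954/(-17716) = -396*(-1/15055) - 20954*(-1/17716) = 396/15055 + 10477/8858 = 161239003/133357190 ≈ 1.2091)
M = 14420263314519/133357190 (M = 3*(161239003/133357190 + (17003 - 1*(-19040))) = 3*(161239003/133357190 + (17003 + 19040)) = 3*(161239003/133357190 + 36043) = 3*(4806754438173/133357190) = 14420263314519/133357190 ≈ 1.0813e+5)
1/(M - 47995) = 1/(14420263314519/133357190 - 47995) = 1/(8019784980469/133357190) = 133357190/8019784980469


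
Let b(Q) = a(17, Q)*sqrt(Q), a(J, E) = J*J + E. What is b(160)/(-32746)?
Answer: -898*sqrt(10)/16373 ≈ -0.17344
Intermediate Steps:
a(J, E) = E + J**2 (a(J, E) = J**2 + E = E + J**2)
b(Q) = sqrt(Q)*(289 + Q) (b(Q) = (Q + 17**2)*sqrt(Q) = (Q + 289)*sqrt(Q) = (289 + Q)*sqrt(Q) = sqrt(Q)*(289 + Q))
b(160)/(-32746) = (sqrt(160)*(289 + 160))/(-32746) = ((4*sqrt(10))*449)*(-1/32746) = (1796*sqrt(10))*(-1/32746) = -898*sqrt(10)/16373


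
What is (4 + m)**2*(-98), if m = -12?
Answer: -6272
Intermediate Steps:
(4 + m)**2*(-98) = (4 - 12)**2*(-98) = (-8)**2*(-98) = 64*(-98) = -6272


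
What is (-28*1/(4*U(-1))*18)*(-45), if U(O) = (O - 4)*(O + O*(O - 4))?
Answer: -567/2 ≈ -283.50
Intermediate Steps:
U(O) = (-4 + O)*(O + O*(-4 + O))
(-28*1/(4*U(-1))*18)*(-45) = (-28*(-1/(4*(12 + (-1)² - 7*(-1))))*18)*(-45) = (-28*(-1/(4*(12 + 1 + 7)))*18)*(-45) = (-28/(4*(-1*20))*18)*(-45) = (-28/(4*(-20))*18)*(-45) = (-28/(-80)*18)*(-45) = (-28*(-1/80)*18)*(-45) = ((7/20)*18)*(-45) = (63/10)*(-45) = -567/2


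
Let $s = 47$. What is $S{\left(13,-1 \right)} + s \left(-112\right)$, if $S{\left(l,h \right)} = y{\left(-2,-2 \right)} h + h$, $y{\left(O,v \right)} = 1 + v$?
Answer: $-5264$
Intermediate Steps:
$S{\left(l,h \right)} = 0$ ($S{\left(l,h \right)} = \left(1 - 2\right) h + h = - h + h = 0$)
$S{\left(13,-1 \right)} + s \left(-112\right) = 0 + 47 \left(-112\right) = 0 - 5264 = -5264$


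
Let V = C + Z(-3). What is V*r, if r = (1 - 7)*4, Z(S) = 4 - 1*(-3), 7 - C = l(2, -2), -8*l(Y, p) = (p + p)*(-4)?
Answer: -384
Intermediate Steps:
l(Y, p) = p (l(Y, p) = -(p + p)*(-4)/8 = -2*p*(-4)/8 = -(-1)*p = p)
C = 9 (C = 7 - 1*(-2) = 7 + 2 = 9)
Z(S) = 7 (Z(S) = 4 + 3 = 7)
V = 16 (V = 9 + 7 = 16)
r = -24 (r = -6*4 = -24)
V*r = 16*(-24) = -384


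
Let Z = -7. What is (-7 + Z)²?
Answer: 196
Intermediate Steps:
(-7 + Z)² = (-7 - 7)² = (-14)² = 196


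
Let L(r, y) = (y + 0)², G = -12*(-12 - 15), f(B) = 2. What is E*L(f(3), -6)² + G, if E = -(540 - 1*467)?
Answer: -94284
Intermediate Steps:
E = -73 (E = -(540 - 467) = -1*73 = -73)
G = 324 (G = -12*(-27) = 324)
L(r, y) = y²
E*L(f(3), -6)² + G = -73*((-6)²)² + 324 = -73*36² + 324 = -73*1296 + 324 = -94608 + 324 = -94284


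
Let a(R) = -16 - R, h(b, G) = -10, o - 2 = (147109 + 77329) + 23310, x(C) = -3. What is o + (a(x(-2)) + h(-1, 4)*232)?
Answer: 245417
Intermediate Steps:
o = 247750 (o = 2 + ((147109 + 77329) + 23310) = 2 + (224438 + 23310) = 2 + 247748 = 247750)
o + (a(x(-2)) + h(-1, 4)*232) = 247750 + ((-16 - 1*(-3)) - 10*232) = 247750 + ((-16 + 3) - 2320) = 247750 + (-13 - 2320) = 247750 - 2333 = 245417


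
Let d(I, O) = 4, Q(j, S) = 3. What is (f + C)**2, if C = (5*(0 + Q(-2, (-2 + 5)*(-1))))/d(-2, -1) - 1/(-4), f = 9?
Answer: 169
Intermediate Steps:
C = 4 (C = (5*(0 + 3))/4 - 1/(-4) = (5*3)*(1/4) - 1*(-1/4) = 15*(1/4) + 1/4 = 15/4 + 1/4 = 4)
(f + C)**2 = (9 + 4)**2 = 13**2 = 169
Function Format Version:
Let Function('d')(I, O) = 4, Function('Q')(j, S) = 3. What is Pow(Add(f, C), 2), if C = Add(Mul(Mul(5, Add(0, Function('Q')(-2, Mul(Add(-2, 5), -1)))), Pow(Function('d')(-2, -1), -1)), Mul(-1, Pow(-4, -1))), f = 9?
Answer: 169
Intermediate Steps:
C = 4 (C = Add(Mul(Mul(5, Add(0, 3)), Pow(4, -1)), Mul(-1, Pow(-4, -1))) = Add(Mul(Mul(5, 3), Rational(1, 4)), Mul(-1, Rational(-1, 4))) = Add(Mul(15, Rational(1, 4)), Rational(1, 4)) = Add(Rational(15, 4), Rational(1, 4)) = 4)
Pow(Add(f, C), 2) = Pow(Add(9, 4), 2) = Pow(13, 2) = 169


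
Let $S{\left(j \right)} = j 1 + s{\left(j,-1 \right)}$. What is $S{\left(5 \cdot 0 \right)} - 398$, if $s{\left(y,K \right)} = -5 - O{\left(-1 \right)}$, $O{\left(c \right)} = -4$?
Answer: $-399$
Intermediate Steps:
$s{\left(y,K \right)} = -1$ ($s{\left(y,K \right)} = -5 - -4 = -5 + 4 = -1$)
$S{\left(j \right)} = -1 + j$ ($S{\left(j \right)} = j 1 - 1 = j - 1 = -1 + j$)
$S{\left(5 \cdot 0 \right)} - 398 = \left(-1 + 5 \cdot 0\right) - 398 = \left(-1 + 0\right) - 398 = -1 - 398 = -399$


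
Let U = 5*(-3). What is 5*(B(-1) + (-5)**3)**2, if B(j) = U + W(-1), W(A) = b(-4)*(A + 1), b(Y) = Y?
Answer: 98000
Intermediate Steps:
W(A) = -4 - 4*A (W(A) = -4*(A + 1) = -4*(1 + A) = -4 - 4*A)
U = -15
B(j) = -15 (B(j) = -15 + (-4 - 4*(-1)) = -15 + (-4 + 4) = -15 + 0 = -15)
5*(B(-1) + (-5)**3)**2 = 5*(-15 + (-5)**3)**2 = 5*(-15 - 125)**2 = 5*(-140)**2 = 5*19600 = 98000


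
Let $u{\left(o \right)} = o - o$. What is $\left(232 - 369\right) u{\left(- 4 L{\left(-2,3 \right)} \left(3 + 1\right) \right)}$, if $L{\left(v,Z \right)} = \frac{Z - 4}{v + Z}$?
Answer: $0$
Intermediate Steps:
$L{\left(v,Z \right)} = \frac{-4 + Z}{Z + v}$
$u{\left(o \right)} = 0$
$\left(232 - 369\right) u{\left(- 4 L{\left(-2,3 \right)} \left(3 + 1\right) \right)} = \left(232 - 369\right) 0 = \left(-137\right) 0 = 0$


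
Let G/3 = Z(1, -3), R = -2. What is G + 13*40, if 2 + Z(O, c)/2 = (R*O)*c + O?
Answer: 550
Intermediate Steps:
Z(O, c) = -4 + 2*O - 4*O*c (Z(O, c) = -4 + 2*((-2*O)*c + O) = -4 + 2*(-2*O*c + O) = -4 + 2*(O - 2*O*c) = -4 + (2*O - 4*O*c) = -4 + 2*O - 4*O*c)
G = 30 (G = 3*(-4 + 2*1 - 4*1*(-3)) = 3*(-4 + 2 + 12) = 3*10 = 30)
G + 13*40 = 30 + 13*40 = 30 + 520 = 550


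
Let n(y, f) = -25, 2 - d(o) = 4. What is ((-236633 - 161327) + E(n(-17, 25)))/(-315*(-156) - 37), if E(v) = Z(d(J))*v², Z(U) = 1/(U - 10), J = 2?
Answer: -4776145/589236 ≈ -8.1057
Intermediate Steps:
d(o) = -2 (d(o) = 2 - 1*4 = 2 - 4 = -2)
Z(U) = 1/(-10 + U)
E(v) = -v²/12 (E(v) = v²/(-10 - 2) = v²/(-12) = -v²/12)
((-236633 - 161327) + E(n(-17, 25)))/(-315*(-156) - 37) = ((-236633 - 161327) - 1/12*(-25)²)/(-315*(-156) - 37) = (-397960 - 1/12*625)/(49140 - 37) = (-397960 - 625/12)/49103 = -4776145/12*1/49103 = -4776145/589236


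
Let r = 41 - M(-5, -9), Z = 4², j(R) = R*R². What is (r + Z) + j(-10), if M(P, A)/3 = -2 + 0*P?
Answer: -937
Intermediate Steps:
j(R) = R³
Z = 16
M(P, A) = -6 (M(P, A) = 3*(-2 + 0*P) = 3*(-2 + 0) = 3*(-2) = -6)
r = 47 (r = 41 - 1*(-6) = 41 + 6 = 47)
(r + Z) + j(-10) = (47 + 16) + (-10)³ = 63 - 1000 = -937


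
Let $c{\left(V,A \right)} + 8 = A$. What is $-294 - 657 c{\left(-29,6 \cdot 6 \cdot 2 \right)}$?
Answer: $-42342$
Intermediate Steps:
$c{\left(V,A \right)} = -8 + A$
$-294 - 657 c{\left(-29,6 \cdot 6 \cdot 2 \right)} = -294 - 657 \left(-8 + 6 \cdot 6 \cdot 2\right) = -294 - 657 \left(-8 + 36 \cdot 2\right) = -294 - 657 \left(-8 + 72\right) = -294 - 42048 = -42342$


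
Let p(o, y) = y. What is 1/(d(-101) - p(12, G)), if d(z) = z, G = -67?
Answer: -1/34 ≈ -0.029412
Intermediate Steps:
1/(d(-101) - p(12, G)) = 1/(-101 - 1*(-67)) = 1/(-101 + 67) = 1/(-34) = -1/34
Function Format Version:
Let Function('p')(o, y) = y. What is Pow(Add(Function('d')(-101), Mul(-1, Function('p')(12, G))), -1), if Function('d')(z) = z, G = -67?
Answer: Rational(-1, 34) ≈ -0.029412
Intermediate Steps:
Pow(Add(Function('d')(-101), Mul(-1, Function('p')(12, G))), -1) = Pow(Add(-101, Mul(-1, -67)), -1) = Pow(Add(-101, 67), -1) = Pow(-34, -1) = Rational(-1, 34)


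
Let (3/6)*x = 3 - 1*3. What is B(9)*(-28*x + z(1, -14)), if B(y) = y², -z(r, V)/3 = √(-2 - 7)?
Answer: -729*I ≈ -729.0*I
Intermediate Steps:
x = 0 (x = 2*(3 - 1*3) = 2*(3 - 3) = 2*0 = 0)
z(r, V) = -9*I (z(r, V) = -3*√(-2 - 7) = -9*I)
B(9)*(-28*x + z(1, -14)) = 9²*(-28*0 - 9*I) = 81*(0 - 9*I) = 81*(-9*I) = -729*I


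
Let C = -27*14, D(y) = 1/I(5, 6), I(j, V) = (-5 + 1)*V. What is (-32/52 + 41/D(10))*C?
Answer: 4838400/13 ≈ 3.7218e+5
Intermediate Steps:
I(j, V) = -4*V
D(y) = -1/24 (D(y) = 1/(-4*6) = 1/(-24) = -1/24)
C = -378
(-32/52 + 41/D(10))*C = (-32/52 + 41/(-1/24))*(-378) = (-32*1/52 + 41*(-24))*(-378) = (-8/13 - 984)*(-378) = -12800/13*(-378) = 4838400/13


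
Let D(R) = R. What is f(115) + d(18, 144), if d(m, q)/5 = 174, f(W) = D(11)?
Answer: 881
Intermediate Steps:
f(W) = 11
d(m, q) = 870 (d(m, q) = 5*174 = 870)
f(115) + d(18, 144) = 11 + 870 = 881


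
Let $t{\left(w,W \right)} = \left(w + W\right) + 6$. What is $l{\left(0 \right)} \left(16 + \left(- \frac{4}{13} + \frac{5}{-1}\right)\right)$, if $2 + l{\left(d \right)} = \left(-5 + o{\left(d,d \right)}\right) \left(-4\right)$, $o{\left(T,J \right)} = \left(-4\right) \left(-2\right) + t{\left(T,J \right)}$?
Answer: $- \frac{5282}{13} \approx -406.31$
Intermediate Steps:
$t{\left(w,W \right)} = 6 + W + w$ ($t{\left(w,W \right)} = \left(W + w\right) + 6 = 6 + W + w$)
$o{\left(T,J \right)} = 14 + J + T$ ($o{\left(T,J \right)} = \left(-4\right) \left(-2\right) + \left(6 + J + T\right) = 8 + \left(6 + J + T\right) = 14 + J + T$)
$l{\left(d \right)} = -38 - 8 d$ ($l{\left(d \right)} = -2 + \left(-5 + \left(14 + d + d\right)\right) \left(-4\right) = -2 + \left(-5 + \left(14 + 2 d\right)\right) \left(-4\right) = -2 + \left(9 + 2 d\right) \left(-4\right) = -2 - \left(36 + 8 d\right) = -38 - 8 d$)
$l{\left(0 \right)} \left(16 + \left(- \frac{4}{13} + \frac{5}{-1}\right)\right) = \left(-38 - 0\right) \left(16 + \left(- \frac{4}{13} + \frac{5}{-1}\right)\right) = \left(-38 + 0\right) \left(16 + \left(\left(-4\right) \frac{1}{13} + 5 \left(-1\right)\right)\right) = - 38 \left(16 - \frac{69}{13}\right) = \left(-38\right) \frac{139}{13} = - \frac{5282}{13}$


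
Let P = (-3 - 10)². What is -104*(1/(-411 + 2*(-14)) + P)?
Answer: -7715760/439 ≈ -17576.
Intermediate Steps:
P = 169 (P = (-13)² = 169)
-104*(1/(-411 + 2*(-14)) + P) = -104*(1/(-411 + 2*(-14)) + 169) = -104*(1/(-411 - 28) + 169) = -104*(1/(-439) + 169) = -104*(-1/439 + 169) = -104*74190/439 = -7715760/439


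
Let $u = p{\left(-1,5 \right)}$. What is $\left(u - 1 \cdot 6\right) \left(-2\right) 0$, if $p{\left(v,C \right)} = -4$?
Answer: $0$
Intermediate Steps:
$u = -4$
$\left(u - 1 \cdot 6\right) \left(-2\right) 0 = \left(-4 - 1 \cdot 6\right) \left(-2\right) 0 = \left(-4 - 6\right) \left(-2\right) 0 = \left(-10\right) \left(-2\right) 0 = 20 \cdot 0 = 0$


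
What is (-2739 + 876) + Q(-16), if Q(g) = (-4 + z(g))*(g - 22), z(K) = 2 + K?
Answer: -1179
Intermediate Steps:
Q(g) = (-22 + g)*(-2 + g) (Q(g) = (-4 + (2 + g))*(g - 22) = (-2 + g)*(-22 + g) = (-22 + g)*(-2 + g))
(-2739 + 876) + Q(-16) = (-2739 + 876) + (44 + (-16)² - 24*(-16)) = -1863 + (44 + 256 + 384) = -1863 + 684 = -1179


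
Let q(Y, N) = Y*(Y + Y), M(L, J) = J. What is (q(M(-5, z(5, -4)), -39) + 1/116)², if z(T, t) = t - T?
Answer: 353176849/13456 ≈ 26247.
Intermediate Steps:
q(Y, N) = 2*Y² (q(Y, N) = Y*(2*Y) = 2*Y²)
(q(M(-5, z(5, -4)), -39) + 1/116)² = (2*(-4 - 1*5)² + 1/116)² = (2*(-4 - 5)² + 1/116)² = (2*(-9)² + 1/116)² = (2*81 + 1/116)² = (162 + 1/116)² = (18793/116)² = 353176849/13456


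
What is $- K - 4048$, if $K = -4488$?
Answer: $440$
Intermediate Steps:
$- K - 4048 = \left(-1\right) \left(-4488\right) - 4048 = 4488 - 4048 = 440$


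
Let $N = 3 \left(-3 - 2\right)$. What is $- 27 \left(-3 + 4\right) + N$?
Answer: $-42$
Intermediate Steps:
$N = -15$ ($N = 3 \left(-5\right) = -15$)
$- 27 \left(-3 + 4\right) + N = - 27 \left(-3 + 4\right) - 15 = \left(-27\right) 1 - 15 = -27 - 15 = -42$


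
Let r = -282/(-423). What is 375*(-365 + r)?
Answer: -136625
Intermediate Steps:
r = 2/3 (r = -282*(-1/423) = 2/3 ≈ 0.66667)
375*(-365 + r) = 375*(-365 + 2/3) = 375*(-1093/3) = -136625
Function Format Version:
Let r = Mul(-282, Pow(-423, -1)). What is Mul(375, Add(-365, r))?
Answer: -136625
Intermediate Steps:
r = Rational(2, 3) (r = Mul(-282, Rational(-1, 423)) = Rational(2, 3) ≈ 0.66667)
Mul(375, Add(-365, r)) = Mul(375, Add(-365, Rational(2, 3))) = Mul(375, Rational(-1093, 3)) = -136625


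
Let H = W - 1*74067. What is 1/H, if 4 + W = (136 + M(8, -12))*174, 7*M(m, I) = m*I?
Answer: -7/369553 ≈ -1.8942e-5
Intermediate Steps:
M(m, I) = I*m/7 (M(m, I) = (m*I)/7 = (I*m)/7 = I*m/7)
W = 148916/7 (W = -4 + (136 + (⅐)*(-12)*8)*174 = -4 + (136 - 96/7)*174 = -4 + (856/7)*174 = -4 + 148944/7 = 148916/7 ≈ 21274.)
H = -369553/7 (H = 148916/7 - 1*74067 = 148916/7 - 74067 = -369553/7 ≈ -52793.)
1/H = 1/(-369553/7) = -7/369553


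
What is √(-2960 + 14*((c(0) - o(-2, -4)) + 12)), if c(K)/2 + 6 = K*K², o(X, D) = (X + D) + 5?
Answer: I*√2946 ≈ 54.277*I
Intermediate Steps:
o(X, D) = 5 + D + X (o(X, D) = (D + X) + 5 = 5 + D + X)
c(K) = -12 + 2*K³ (c(K) = -12 + 2*(K*K²) = -12 + 2*K³)
√(-2960 + 14*((c(0) - o(-2, -4)) + 12)) = √(-2960 + 14*(((-12 + 2*0³) - (5 - 4 - 2)) + 12)) = √(-2960 + 14*(((-12 + 2*0) - 1*(-1)) + 12)) = √(-2960 + 14*(((-12 + 0) + 1) + 12)) = √(-2960 + 14*((-12 + 1) + 12)) = √(-2960 + 14*(-11 + 12)) = √(-2960 + 14*1) = √(-2960 + 14) = √(-2946) = I*√2946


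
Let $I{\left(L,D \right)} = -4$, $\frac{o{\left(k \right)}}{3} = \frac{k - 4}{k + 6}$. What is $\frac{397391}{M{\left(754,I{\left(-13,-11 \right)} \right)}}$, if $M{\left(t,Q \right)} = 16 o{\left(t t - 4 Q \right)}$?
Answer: $\frac{112965942179}{13644672} \approx 8279.1$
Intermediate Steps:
$o{\left(k \right)} = \frac{3 \left(-4 + k\right)}{6 + k}$ ($o{\left(k \right)} = 3 \frac{k - 4}{k + 6} = 3 \frac{-4 + k}{6 + k} = \frac{3 \left(-4 + k\right)}{6 + k}$)
$M{\left(t,Q \right)} = \frac{48 \left(-4 + t^{2} - 4 Q\right)}{6 + t^{2} - 4 Q}$ ($M{\left(t,Q \right)} = 16 \frac{3 \left(-4 - \left(4 Q - t t\right)\right)}{6 - \left(4 Q - t t\right)} = 16 \frac{3 \left(-4 - \left(- t^{2} + 4 Q\right)\right)}{6 - \left(- t^{2} + 4 Q\right)} = 16 \frac{3 \left(-4 + t^{2} - 4 Q\right)}{6 + t^{2} - 4 Q} = \frac{48 \left(-4 + t^{2} - 4 Q\right)}{6 + t^{2} - 4 Q}$)
$\frac{397391}{M{\left(754,I{\left(-13,-11 \right)} \right)}} = \frac{397391}{48 \frac{1}{6 + 754^{2} - -16} \left(-4 + 754^{2} - -16\right)} = \frac{397391}{48 \frac{1}{6 + 568516 + 16} \left(-4 + 568516 + 16\right)} = \frac{397391}{48 \cdot \frac{1}{568538} \cdot 568528} = \frac{397391}{\frac{13644672}{284269}} = 397391 \cdot \frac{284269}{13644672} = \frac{112965942179}{13644672}$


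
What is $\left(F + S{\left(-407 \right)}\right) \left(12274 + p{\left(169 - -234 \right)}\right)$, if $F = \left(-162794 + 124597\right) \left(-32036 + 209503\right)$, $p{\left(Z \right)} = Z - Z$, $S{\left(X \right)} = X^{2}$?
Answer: $-83199816529900$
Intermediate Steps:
$p{\left(Z \right)} = 0$
$F = -6778706999$ ($F = \left(-38197\right) 177467 = -6778706999$)
$\left(F + S{\left(-407 \right)}\right) \left(12274 + p{\left(169 - -234 \right)}\right) = \left(-6778706999 + \left(-407\right)^{2}\right) \left(12274 + 0\right) = \left(-6778706999 + 165649\right) 12274 = \left(-6778541350\right) 12274 = -83199816529900$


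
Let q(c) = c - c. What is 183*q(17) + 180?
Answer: 180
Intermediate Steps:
q(c) = 0
183*q(17) + 180 = 183*0 + 180 = 0 + 180 = 180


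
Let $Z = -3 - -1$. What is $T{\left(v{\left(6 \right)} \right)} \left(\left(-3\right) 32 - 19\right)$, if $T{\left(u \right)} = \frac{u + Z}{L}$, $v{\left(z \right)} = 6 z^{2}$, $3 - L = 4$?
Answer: $24610$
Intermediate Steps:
$L = -1$ ($L = 3 - 4 = -1$)
$Z = -2$ ($Z = -3 + 1 = -2$)
$T{\left(u \right)} = 2 - u$ ($T{\left(u \right)} = \frac{u - 2}{-1} = \left(-2 + u\right) \left(-1\right) = 2 - u$)
$T{\left(v{\left(6 \right)} \right)} \left(\left(-3\right) 32 - 19\right) = \left(2 - 6 \cdot 6^{2}\right) \left(\left(-3\right) 32 - 19\right) = \left(2 - 6 \cdot 36\right) \left(-96 - 19\right) = \left(2 - 216\right) \left(-115\right) = \left(-214\right) \left(-115\right) = 24610$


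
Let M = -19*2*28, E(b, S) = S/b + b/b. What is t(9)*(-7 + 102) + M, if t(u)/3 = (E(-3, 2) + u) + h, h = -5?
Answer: 171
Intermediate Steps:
E(b, S) = 1 + S/b (E(b, S) = S/b + 1 = 1 + S/b)
t(u) = -14 + 3*u (t(u) = 3*(((2 - 3)/(-3) + u) - 5) = 3*((-⅓*(-1) + u) - 5) = 3*((⅓ + u) - 5) = 3*(-14/3 + u) = -14 + 3*u)
M = -1064 (M = -38*28 = -1064)
t(9)*(-7 + 102) + M = (-14 + 3*9)*(-7 + 102) - 1064 = (-14 + 27)*95 - 1064 = 13*95 - 1064 = 1235 - 1064 = 171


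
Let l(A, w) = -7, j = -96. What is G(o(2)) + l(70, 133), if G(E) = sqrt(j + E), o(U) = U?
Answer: -7 + I*sqrt(94) ≈ -7.0 + 9.6954*I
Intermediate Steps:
G(E) = sqrt(-96 + E)
G(o(2)) + l(70, 133) = sqrt(-96 + 2) - 7 = sqrt(-94) - 7 = I*sqrt(94) - 7 = -7 + I*sqrt(94)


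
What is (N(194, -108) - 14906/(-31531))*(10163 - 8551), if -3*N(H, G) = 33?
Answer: -535079220/31531 ≈ -16970.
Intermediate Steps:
N(H, G) = -11 (N(H, G) = -1/3*33 = -11)
(N(194, -108) - 14906/(-31531))*(10163 - 8551) = (-11 - 14906/(-31531))*(10163 - 8551) = (-11 - 14906*(-1/31531))*1612 = (-11 + 14906/31531)*1612 = -331935/31531*1612 = -535079220/31531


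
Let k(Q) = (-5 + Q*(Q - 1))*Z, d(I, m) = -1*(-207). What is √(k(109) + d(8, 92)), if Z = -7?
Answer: I*√82162 ≈ 286.64*I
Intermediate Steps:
d(I, m) = 207
k(Q) = 35 - 7*Q*(-1 + Q) (k(Q) = (-5 + Q*(Q - 1))*(-7) = (-5 + Q*(-1 + Q))*(-7) = 35 - 7*Q*(-1 + Q))
√(k(109) + d(8, 92)) = √((35 - 7*109² + 7*109) + 207) = √((35 - 7*11881 + 763) + 207) = √((35 - 83167 + 763) + 207) = √(-82369 + 207) = √(-82162) = I*√82162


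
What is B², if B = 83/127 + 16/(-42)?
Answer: 528529/7112889 ≈ 0.074306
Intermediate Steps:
B = 727/2667 (B = 83*(1/127) + 16*(-1/42) = 83/127 - 8/21 = 727/2667 ≈ 0.27259)
B² = (727/2667)² = 528529/7112889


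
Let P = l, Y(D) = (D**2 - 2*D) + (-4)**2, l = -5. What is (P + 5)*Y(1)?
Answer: 0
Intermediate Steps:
Y(D) = 16 + D**2 - 2*D (Y(D) = (D**2 - 2*D) + 16 = 16 + D**2 - 2*D)
P = -5
(P + 5)*Y(1) = (-5 + 5)*(16 + 1**2 - 2*1) = 0*(16 + 1 - 2) = 0*15 = 0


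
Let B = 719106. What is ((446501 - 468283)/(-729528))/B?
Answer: 10891/262303980984 ≈ 4.1521e-8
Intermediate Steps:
((446501 - 468283)/(-729528))/B = ((446501 - 468283)/(-729528))/719106 = -21782*(-1/729528)*(1/719106) = (10891/364764)*(1/719106) = 10891/262303980984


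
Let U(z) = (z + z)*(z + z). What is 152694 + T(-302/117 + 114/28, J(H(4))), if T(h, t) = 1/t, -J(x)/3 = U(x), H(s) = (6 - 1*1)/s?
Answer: 11452046/75 ≈ 1.5269e+5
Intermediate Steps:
H(s) = 5/s (H(s) = (6 - 1)/s = 5/s)
U(z) = 4*z**2 (U(z) = (2*z)*(2*z) = 4*z**2)
J(x) = -12*x**2
152694 + T(-302/117 + 114/28, J(H(4))) = 152694 + 1/(-12*(5/4)**2) = 152694 + 1/(-12*25/16) = 152694 + 1/(-75/4) = 152694 - 4/75 = 11452046/75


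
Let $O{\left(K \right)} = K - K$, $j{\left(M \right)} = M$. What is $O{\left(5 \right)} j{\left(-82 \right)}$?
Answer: $0$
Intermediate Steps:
$O{\left(K \right)} = 0$
$O{\left(5 \right)} j{\left(-82 \right)} = 0 \left(-82\right) = 0$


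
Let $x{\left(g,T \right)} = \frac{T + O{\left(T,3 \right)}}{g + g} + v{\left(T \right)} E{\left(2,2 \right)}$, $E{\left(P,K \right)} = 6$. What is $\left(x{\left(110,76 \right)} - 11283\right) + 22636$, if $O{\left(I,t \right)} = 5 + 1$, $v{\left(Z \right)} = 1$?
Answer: $\frac{1249531}{110} \approx 11359.0$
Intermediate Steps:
$O{\left(I,t \right)} = 6$
$x{\left(g,T \right)} = 6 + \frac{6 + T}{2 g}$ ($x{\left(g,T \right)} = \frac{T + 6}{g + g} + 1 \cdot 6 = \frac{6 + T}{2 g} + 6 = 6 + \frac{6 + T}{2 g}$)
$\left(x{\left(110,76 \right)} - 11283\right) + 22636 = \left(\frac{6 + 76 + 12 \cdot 110}{2 \cdot 110} - 11283\right) + 22636 = \left(\frac{1}{2} \cdot \frac{1}{110} \left(6 + 76 + 1320\right) - 11283\right) + 22636 = \left(\frac{1}{2} \cdot \frac{1}{110} \cdot 1402 - 11283\right) + 22636 = \left(\frac{701}{110} - 11283\right) + 22636 = - \frac{1240429}{110} + 22636 = \frac{1249531}{110}$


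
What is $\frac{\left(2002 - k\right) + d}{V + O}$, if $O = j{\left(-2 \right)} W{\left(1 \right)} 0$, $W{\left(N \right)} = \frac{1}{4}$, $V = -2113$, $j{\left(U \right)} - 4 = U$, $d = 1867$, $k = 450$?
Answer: $- \frac{3419}{2113} \approx -1.6181$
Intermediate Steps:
$j{\left(U \right)} = 4 + U$
$W{\left(N \right)} = \frac{1}{4}$
$O = 0$ ($O = \left(4 - 2\right) \frac{1}{4} \cdot 0 = 2 \cdot \frac{1}{4} \cdot 0 = \frac{1}{2} \cdot 0 = 0$)
$\frac{\left(2002 - k\right) + d}{V + O} = \frac{\left(2002 - 450\right) + 1867}{-2113 + 0} = \frac{\left(2002 - 450\right) + 1867}{-2113} = \left(1552 + 1867\right) \left(- \frac{1}{2113}\right) = 3419 \left(- \frac{1}{2113}\right) = - \frac{3419}{2113}$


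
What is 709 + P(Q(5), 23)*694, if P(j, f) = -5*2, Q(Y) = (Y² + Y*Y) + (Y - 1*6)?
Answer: -6231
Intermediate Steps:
Q(Y) = -6 + Y + 2*Y² (Q(Y) = (Y² + Y²) + (Y - 6) = 2*Y² + (-6 + Y) = -6 + Y + 2*Y²)
P(j, f) = -10
709 + P(Q(5), 23)*694 = 709 - 10*694 = 709 - 6940 = -6231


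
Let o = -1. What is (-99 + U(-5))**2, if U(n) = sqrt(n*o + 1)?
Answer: (99 - sqrt(6))**2 ≈ 9322.0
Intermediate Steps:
U(n) = sqrt(1 - n) (U(n) = sqrt(n*(-1) + 1) = sqrt(-n + 1) = sqrt(1 - n))
(-99 + U(-5))**2 = (-99 + sqrt(1 - 1*(-5)))**2 = (-99 + sqrt(1 + 5))**2 = (-99 + sqrt(6))**2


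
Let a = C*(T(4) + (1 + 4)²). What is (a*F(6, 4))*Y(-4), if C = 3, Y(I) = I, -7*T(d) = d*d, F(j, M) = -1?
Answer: 1908/7 ≈ 272.57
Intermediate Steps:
T(d) = -d²/7 (T(d) = -d*d/7 = -d²/7)
a = 477/7 (a = 3*(-⅐*4² + (1 + 4)²) = 3*(-⅐*16 + 5²) = 3*(-16/7 + 25) = 3*(159/7) = 477/7 ≈ 68.143)
(a*F(6, 4))*Y(-4) = ((477/7)*(-1))*(-4) = -477/7*(-4) = 1908/7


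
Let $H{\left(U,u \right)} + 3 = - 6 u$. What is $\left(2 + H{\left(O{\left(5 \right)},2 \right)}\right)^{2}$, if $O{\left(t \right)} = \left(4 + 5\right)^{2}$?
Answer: $169$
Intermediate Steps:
$O{\left(t \right)} = 81$ ($O{\left(t \right)} = 9^{2} = 81$)
$H{\left(U,u \right)} = -3 - 6 u$
$\left(2 + H{\left(O{\left(5 \right)},2 \right)}\right)^{2} = \left(2 - 15\right)^{2} = \left(-13\right)^{2} = 169$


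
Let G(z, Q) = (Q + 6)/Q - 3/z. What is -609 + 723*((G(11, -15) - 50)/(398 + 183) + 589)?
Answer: 13586505054/31955 ≈ 4.2518e+5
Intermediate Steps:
G(z, Q) = -3/z + (6 + Q)/Q (G(z, Q) = (6 + Q)/Q - 3/z = -3/z + (6 + Q)/Q)
-609 + 723*((G(11, -15) - 50)/(398 + 183) + 589) = -609 + 723*(((1 - 3/11 + 6/(-15)) - 50)/(398 + 183) + 589) = -609 + 723*(((1 - 3*1/11 + 6*(-1/15)) - 50)/581 + 589) = -609 + 723*(((1 - 3/11 - ⅖) - 50)*(1/581) + 589) = -609 + 723*((18/55 - 50)*(1/581) + 589) = -609 + 723*(-2732/55*1/581 + 589) = -609 + 723*(-2732/31955 + 589) = -609 + 723*(18818763/31955) = -609 + 13605965649/31955 = 13586505054/31955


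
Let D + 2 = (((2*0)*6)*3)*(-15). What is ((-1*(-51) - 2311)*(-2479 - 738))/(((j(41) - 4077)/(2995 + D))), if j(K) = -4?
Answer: -21760367060/4081 ≈ -5.3321e+6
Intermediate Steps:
D = -2 (D = -2 + (((2*0)*6)*3)*(-15) = -2 + ((0*6)*3)*(-15) = -2 + (0*3)*(-15) = -2 + 0*(-15) = -2 + 0 = -2)
((-1*(-51) - 2311)*(-2479 - 738))/(((j(41) - 4077)/(2995 + D))) = ((-1*(-51) - 2311)*(-2479 - 738))/(((-4 - 4077)/(2995 - 2))) = ((51 - 2311)*(-3217))/((-4081/2993)) = (-2260*(-3217))/((-4081*1/2993)) = 7270420/(-4081/2993) = 7270420*(-2993/4081) = -21760367060/4081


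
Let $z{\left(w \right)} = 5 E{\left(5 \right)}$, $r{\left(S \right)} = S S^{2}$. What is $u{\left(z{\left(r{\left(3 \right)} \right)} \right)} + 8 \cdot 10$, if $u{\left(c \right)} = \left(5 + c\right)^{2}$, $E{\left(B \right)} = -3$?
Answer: $180$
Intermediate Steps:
$r{\left(S \right)} = S^{3}$
$z{\left(w \right)} = -15$ ($z{\left(w \right)} = 5 \left(-3\right) = -15$)
$u{\left(z{\left(r{\left(3 \right)} \right)} \right)} + 8 \cdot 10 = \left(5 - 15\right)^{2} + 8 \cdot 10 = \left(-10\right)^{2} + 80 = 100 + 80 = 180$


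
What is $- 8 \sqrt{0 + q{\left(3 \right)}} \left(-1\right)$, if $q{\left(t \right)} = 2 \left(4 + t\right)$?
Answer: $8 \sqrt{14} \approx 29.933$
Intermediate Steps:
$q{\left(t \right)} = 8 + 2 t$
$- 8 \sqrt{0 + q{\left(3 \right)}} \left(-1\right) = - 8 \sqrt{0 + \left(8 + 2 \cdot 3\right)} \left(-1\right) = - 8 \sqrt{0 + \left(8 + 6\right)} \left(-1\right) = - 8 \sqrt{0 + 14} \left(-1\right) = - 8 \sqrt{14} \left(-1\right) = 8 \sqrt{14}$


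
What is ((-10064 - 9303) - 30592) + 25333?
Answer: -24626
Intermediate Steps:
((-10064 - 9303) - 30592) + 25333 = (-19367 - 30592) + 25333 = -49959 + 25333 = -24626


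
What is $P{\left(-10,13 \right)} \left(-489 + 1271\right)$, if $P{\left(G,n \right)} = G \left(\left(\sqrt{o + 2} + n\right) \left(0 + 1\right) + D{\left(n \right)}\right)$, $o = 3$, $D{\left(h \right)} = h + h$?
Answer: $-304980 - 7820 \sqrt{5} \approx -3.2247 \cdot 10^{5}$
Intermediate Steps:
$D{\left(h \right)} = 2 h$
$P{\left(G,n \right)} = G \left(\sqrt{5} + 3 n\right)$ ($P{\left(G,n \right)} = G \left(\left(\sqrt{3 + 2} + n\right) \left(0 + 1\right) + 2 n\right) = G \left(\left(\sqrt{5} + n\right) 1 + 2 n\right) = G \left(\left(n + \sqrt{5}\right) 1 + 2 n\right) = G \left(\left(n + \sqrt{5}\right) + 2 n\right) = G \left(\sqrt{5} + 3 n\right)$)
$P{\left(-10,13 \right)} \left(-489 + 1271\right) = - 10 \left(\sqrt{5} + 3 \cdot 13\right) \left(-489 + 1271\right) = - 10 \left(\sqrt{5} + 39\right) 782 = - 10 \left(39 + \sqrt{5}\right) 782 = \left(-390 - 10 \sqrt{5}\right) 782 = -304980 - 7820 \sqrt{5}$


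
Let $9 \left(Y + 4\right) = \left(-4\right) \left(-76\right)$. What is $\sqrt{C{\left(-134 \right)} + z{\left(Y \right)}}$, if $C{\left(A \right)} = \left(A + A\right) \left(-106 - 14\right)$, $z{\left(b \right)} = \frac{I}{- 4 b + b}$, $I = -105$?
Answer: $\frac{\sqrt{577486065}}{134} \approx 179.34$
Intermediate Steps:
$Y = \frac{268}{9}$ ($Y = -4 + \frac{\left(-4\right) \left(-76\right)}{9} = -4 + \frac{1}{9} \cdot 304 = -4 + \frac{304}{9} = \frac{268}{9} \approx 29.778$)
$z{\left(b \right)} = \frac{35}{b}$ ($z{\left(b \right)} = - \frac{105}{- 4 b + b} = - \frac{105}{\left(-3\right) b} = - 105 \left(- \frac{1}{3 b}\right) = \frac{35}{b}$)
$C{\left(A \right)} = - 240 A$ ($C{\left(A \right)} = 2 A \left(-120\right) = - 240 A$)
$\sqrt{C{\left(-134 \right)} + z{\left(Y \right)}} = \sqrt{\left(-240\right) \left(-134\right) + \frac{35}{\frac{268}{9}}} = \sqrt{32160 + 35 \cdot \frac{9}{268}} = \sqrt{32160 + \frac{315}{268}} = \sqrt{\frac{8619195}{268}} = \frac{\sqrt{577486065}}{134}$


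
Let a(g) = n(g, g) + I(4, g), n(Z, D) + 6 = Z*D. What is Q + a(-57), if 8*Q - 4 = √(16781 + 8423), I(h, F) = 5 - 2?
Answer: 6493/2 + √6301/4 ≈ 3266.3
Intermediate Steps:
I(h, F) = 3
n(Z, D) = -6 + D*Z (n(Z, D) = -6 + Z*D = -6 + D*Z)
a(g) = -3 + g² (a(g) = (-6 + g*g) + 3 = (-6 + g²) + 3 = -3 + g²)
Q = ½ + √6301/4 (Q = ½ + √(16781 + 8423)/8 = ½ + √25204/8 = ½ + (2*√6301)/8 = ½ + √6301/4 ≈ 20.345)
Q + a(-57) = (½ + √6301/4) + (-3 + (-57)²) = (½ + √6301/4) + (-3 + 3249) = (½ + √6301/4) + 3246 = 6493/2 + √6301/4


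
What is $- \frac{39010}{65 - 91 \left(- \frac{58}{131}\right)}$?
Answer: $- \frac{5110310}{13793} \approx -370.5$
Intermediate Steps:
$- \frac{39010}{65 - 91 \left(- \frac{58}{131}\right)} = - \frac{39010}{65 - 91 \left(\left(-58\right) \frac{1}{131}\right)} = - \frac{39010}{65 - - \frac{5278}{131}} = - \frac{39010}{65 + \frac{5278}{131}} = - \frac{39010}{\frac{13793}{131}} = \left(-39010\right) \frac{131}{13793} = - \frac{5110310}{13793}$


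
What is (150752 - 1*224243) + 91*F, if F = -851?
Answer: -150932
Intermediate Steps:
(150752 - 1*224243) + 91*F = (150752 - 1*224243) + 91*(-851) = (150752 - 224243) - 77441 = -73491 - 77441 = -150932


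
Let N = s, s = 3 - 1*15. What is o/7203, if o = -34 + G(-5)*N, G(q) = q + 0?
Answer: 26/7203 ≈ 0.0036096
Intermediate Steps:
s = -12 (s = 3 - 15 = -12)
G(q) = q
N = -12
o = 26 (o = -34 - 5*(-12) = -34 + 60 = 26)
o/7203 = 26/7203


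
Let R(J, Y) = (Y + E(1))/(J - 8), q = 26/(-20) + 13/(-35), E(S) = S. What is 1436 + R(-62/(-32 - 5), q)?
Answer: 23523419/16380 ≈ 1436.1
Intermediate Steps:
q = -117/70 (q = 26*(-1/20) + 13*(-1/35) = -13/10 - 13/35 = -117/70 ≈ -1.6714)
R(J, Y) = (1 + Y)/(-8 + J) (R(J, Y) = (Y + 1)/(J - 8) = (1 + Y)/(-8 + J))
1436 + R(-62/(-32 - 5), q) = 1436 + (1 - 117/70)/(-8 - 62/(-32 - 5)) = 1436 - 47/70/(-8 - 62/(-37)) = 1436 - 47/70/(-8 - 62*(-1/37)) = 1436 - 47/70/(-8 + 62/37) = 1436 - 47/70/(-234/37) = 1436 - 37/234*(-47/70) = 1436 + 1739/16380 = 23523419/16380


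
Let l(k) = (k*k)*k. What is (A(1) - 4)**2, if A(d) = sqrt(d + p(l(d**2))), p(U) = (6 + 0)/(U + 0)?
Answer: (4 - sqrt(7))**2 ≈ 1.8340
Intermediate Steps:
l(k) = k**3 (l(k) = k**2*k = k**3)
p(U) = 6/U
A(d) = sqrt(d + 6/d**6) (A(d) = sqrt(d + 6/((d**2)**3)) = sqrt(d + 6/(d**6)) = sqrt(d + 6/d**6))
(A(1) - 4)**2 = (sqrt(1 + 6/1**6) - 4)**2 = (sqrt(1 + 6*1) - 4)**2 = (sqrt(1 + 6) - 4)**2 = (sqrt(7) - 4)**2 = (-4 + sqrt(7))**2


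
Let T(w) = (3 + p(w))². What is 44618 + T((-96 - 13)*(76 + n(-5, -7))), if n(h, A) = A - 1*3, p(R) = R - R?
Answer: 44627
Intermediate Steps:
p(R) = 0
n(h, A) = -3 + A (n(h, A) = A - 3 = -3 + A)
T(w) = 9 (T(w) = (3 + 0)² = 3² = 9)
44618 + T((-96 - 13)*(76 + n(-5, -7))) = 44618 + 9 = 44627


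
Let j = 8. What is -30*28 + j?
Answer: -832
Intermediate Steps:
-30*28 + j = -30*28 + 8 = -840 + 8 = -832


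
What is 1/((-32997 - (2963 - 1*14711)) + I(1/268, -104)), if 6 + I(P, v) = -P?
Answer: -268/5696341 ≈ -4.7048e-5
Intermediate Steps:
I(P, v) = -6 - P
1/((-32997 - (2963 - 1*14711)) + I(1/268, -104)) = 1/((-32997 - (2963 - 1*14711)) + (-6 - 1/268)) = 1/((-32997 - (2963 - 14711)) + (-6 - 1*1/268)) = 1/((-32997 - 1*(-11748)) + (-6 - 1/268)) = 1/((-32997 + 11748) - 1609/268) = 1/(-21249 - 1609/268) = 1/(-5696341/268) = -268/5696341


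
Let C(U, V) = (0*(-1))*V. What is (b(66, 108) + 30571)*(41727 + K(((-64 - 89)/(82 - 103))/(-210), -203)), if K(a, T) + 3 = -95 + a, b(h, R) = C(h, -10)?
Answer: 623593158203/490 ≈ 1.2726e+9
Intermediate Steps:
C(U, V) = 0 (C(U, V) = 0*V = 0)
b(h, R) = 0
K(a, T) = -98 + a (K(a, T) = -3 + (-95 + a) = -98 + a)
(b(66, 108) + 30571)*(41727 + K(((-64 - 89)/(82 - 103))/(-210), -203)) = (0 + 30571)*(41727 + (-98 + ((-64 - 89)/(82 - 103))/(-210))) = 30571*(41727 + (-98 - 153/(-21)*(-1/210))) = 30571*(41727 + (-98 - 153*(-1/21)*(-1/210))) = 30571*(41727 + (-98 + (51/7)*(-1/210))) = 30571*(41727 + (-98 - 17/490)) = 30571*(41727 - 48037/490) = 30571*(20398193/490) = 623593158203/490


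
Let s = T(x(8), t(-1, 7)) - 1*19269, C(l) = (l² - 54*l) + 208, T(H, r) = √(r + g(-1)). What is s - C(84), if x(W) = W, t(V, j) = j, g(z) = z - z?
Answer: -21997 + √7 ≈ -21994.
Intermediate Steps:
g(z) = 0
T(H, r) = √r (T(H, r) = √(r + 0) = √r)
C(l) = 208 + l² - 54*l
s = -19269 + √7 (s = √7 - 1*19269 = √7 - 19269 = -19269 + √7 ≈ -19266.)
s - C(84) = (-19269 + √7) - (208 + 84² - 54*84) = (-19269 + √7) - (208 + 7056 - 4536) = (-19269 + √7) - 1*2728 = (-19269 + √7) - 2728 = -21997 + √7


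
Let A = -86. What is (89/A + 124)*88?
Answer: 465300/43 ≈ 10821.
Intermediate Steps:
(89/A + 124)*88 = (89/(-86) + 124)*88 = (89*(-1/86) + 124)*88 = (-89/86 + 124)*88 = (10575/86)*88 = 465300/43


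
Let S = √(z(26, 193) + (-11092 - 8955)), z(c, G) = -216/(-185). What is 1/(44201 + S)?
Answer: 8177185/361443462664 - I*√686068615/361443462664 ≈ 2.2624e-5 - 7.2468e-8*I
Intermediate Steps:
z(c, G) = 216/185 (z(c, G) = -216*(-1/185) = 216/185)
S = I*√686068615/185 (S = √(216/185 + (-11092 - 8955)) = √(216/185 - 20047) = √(-3708479/185) = I*√686068615/185 ≈ 141.58*I)
1/(44201 + S) = 1/(44201 + I*√686068615/185)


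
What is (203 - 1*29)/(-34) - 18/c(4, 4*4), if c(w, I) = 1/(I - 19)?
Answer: 831/17 ≈ 48.882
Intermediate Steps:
c(w, I) = 1/(-19 + I)
(203 - 1*29)/(-34) - 18/c(4, 4*4) = (203 - 1*29)/(-34) - 18/(1/(-19 + 4*4)) = (203 - 29)*(-1/34) - 18/(1/(-19 + 16)) = 174*(-1/34) - 18/(1/(-3)) = -87/17 - 18/(-⅓) = -87/17 - 18*(-3) = -87/17 + 54 = 831/17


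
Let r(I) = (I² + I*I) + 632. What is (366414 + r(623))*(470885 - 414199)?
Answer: 64809330544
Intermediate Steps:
r(I) = 632 + 2*I² (r(I) = (I² + I²) + 632 = 2*I² + 632 = 632 + 2*I²)
(366414 + r(623))*(470885 - 414199) = (366414 + (632 + 2*623²))*(470885 - 414199) = (366414 + (632 + 2*388129))*56686 = (366414 + (632 + 776258))*56686 = (366414 + 776890)*56686 = 1143304*56686 = 64809330544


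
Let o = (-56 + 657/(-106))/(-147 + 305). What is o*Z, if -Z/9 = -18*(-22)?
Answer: 5874363/4187 ≈ 1403.0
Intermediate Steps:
o = -6593/16748 (o = (-56 + 657*(-1/106))/158 = (-56 - 657/106)*(1/158) = -6593/106*1/158 = -6593/16748 ≈ -0.39366)
Z = -3564 (Z = -(-162)*(-22) = -9*396 = -3564)
o*Z = -6593/16748*(-3564) = 5874363/4187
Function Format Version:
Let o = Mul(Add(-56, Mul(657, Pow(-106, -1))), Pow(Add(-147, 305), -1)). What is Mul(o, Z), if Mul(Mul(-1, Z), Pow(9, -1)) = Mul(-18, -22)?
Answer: Rational(5874363, 4187) ≈ 1403.0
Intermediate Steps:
o = Rational(-6593, 16748) (o = Mul(Add(-56, Mul(657, Rational(-1, 106))), Pow(158, -1)) = Mul(Add(-56, Rational(-657, 106)), Rational(1, 158)) = Mul(Rational(-6593, 106), Rational(1, 158)) = Rational(-6593, 16748) ≈ -0.39366)
Z = -3564 (Z = Mul(-9, Mul(-18, -22)) = Mul(-9, 396) = -3564)
Mul(o, Z) = Mul(Rational(-6593, 16748), -3564) = Rational(5874363, 4187)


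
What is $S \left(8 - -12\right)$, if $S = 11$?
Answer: $220$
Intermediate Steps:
$S \left(8 - -12\right) = 11 \left(8 - -12\right) = 11 \left(8 + 12\right) = 11 \cdot 20 = 220$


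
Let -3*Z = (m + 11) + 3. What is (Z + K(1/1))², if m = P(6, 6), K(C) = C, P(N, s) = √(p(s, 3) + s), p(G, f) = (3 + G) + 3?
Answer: 139/9 + 22*√2/3 ≈ 25.815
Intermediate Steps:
p(G, f) = 6 + G
P(N, s) = √(6 + 2*s) (P(N, s) = √((6 + s) + s) = √(6 + 2*s))
m = 3*√2 (m = √(6 + 2*6) = √(6 + 12) = √18 = 3*√2 ≈ 4.2426)
Z = -14/3 - √2 (Z = -((3*√2 + 11) + 3)/3 = -((11 + 3*√2) + 3)/3 = -(14 + 3*√2)/3 = -14/3 - √2 ≈ -6.0809)
(Z + K(1/1))² = ((-14/3 - √2) + 1/1)² = ((-14/3 - √2) + 1)² = (-11/3 - √2)²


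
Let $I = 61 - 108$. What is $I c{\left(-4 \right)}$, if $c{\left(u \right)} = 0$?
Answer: $0$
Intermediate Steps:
$I = -47$ ($I = 61 - 108 = -47$)
$I c{\left(-4 \right)} = \left(-47\right) 0 = 0$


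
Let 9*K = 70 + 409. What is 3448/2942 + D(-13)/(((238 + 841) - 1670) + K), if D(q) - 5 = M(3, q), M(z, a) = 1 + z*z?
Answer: 1629115/1423928 ≈ 1.1441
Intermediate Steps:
K = 479/9 (K = (70 + 409)/9 = (1/9)*479 = 479/9 ≈ 53.222)
M(z, a) = 1 + z**2
D(q) = 15 (D(q) = 5 + (1 + 3**2) = 5 + (1 + 9) = 5 + 10 = 15)
3448/2942 + D(-13)/(((238 + 841) - 1670) + K) = 3448/2942 + 15/(((238 + 841) - 1670) + 479/9) = 3448*(1/2942) + 15/((1079 - 1670) + 479/9) = 1724/1471 + 15/(-591 + 479/9) = 1724/1471 + 15/(-4840/9) = 1724/1471 + 15*(-9/4840) = 1724/1471 - 27/968 = 1629115/1423928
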